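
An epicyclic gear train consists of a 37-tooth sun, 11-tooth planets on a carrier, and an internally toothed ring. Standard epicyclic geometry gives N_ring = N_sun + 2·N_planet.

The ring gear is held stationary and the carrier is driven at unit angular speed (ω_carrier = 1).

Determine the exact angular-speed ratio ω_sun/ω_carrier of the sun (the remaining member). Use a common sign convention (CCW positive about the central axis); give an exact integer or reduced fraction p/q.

N_ring = 37 + 2·11 = 59
37(ω_s−ω_c) = −59(ω_r−ω_c),  ω_r=0, ω_c=1
ω_s = 1 − (59/37)(0−1) = 96/37
ω_s/ω_c = 96/37

96/37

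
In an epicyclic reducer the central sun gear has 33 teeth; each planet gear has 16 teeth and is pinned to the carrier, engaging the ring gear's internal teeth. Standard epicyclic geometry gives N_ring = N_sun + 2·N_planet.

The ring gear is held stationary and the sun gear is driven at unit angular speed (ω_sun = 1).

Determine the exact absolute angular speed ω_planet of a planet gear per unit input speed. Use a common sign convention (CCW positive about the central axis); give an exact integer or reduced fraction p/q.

N_ring = 33 + 2·16 = 65
33(ω_s−ω_c) = −65(ω_r−ω_c),  ω_r=0, ω_s=1
33(1−ω_c) = −65(0−ω_c)  ⇒  98ω_c = 33  ⇒  ω_c = 33/98
sun–planet: 33·(1−33/98) = −16·(ω_p−ω_c)  ⇒  ω_p−ω_c = −(33/16)·(65/98) = -2145/1568
ω_p = 33/98 − 2145/1568 = -33/32

-33/32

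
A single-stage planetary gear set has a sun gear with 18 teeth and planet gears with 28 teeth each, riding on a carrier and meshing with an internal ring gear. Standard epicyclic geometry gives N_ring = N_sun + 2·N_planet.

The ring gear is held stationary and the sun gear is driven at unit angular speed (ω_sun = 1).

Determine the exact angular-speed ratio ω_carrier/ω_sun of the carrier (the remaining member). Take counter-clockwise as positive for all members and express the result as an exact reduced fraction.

9/46

N_ring = 18 + 2·28 = 74
18(ω_s−ω_c) = −74(ω_r−ω_c),  ω_r=0, ω_s=1
18(1−ω_c) = −74(0−ω_c)  ⇒  92ω_c = 18  ⇒  ω_c = 9/46
ω_c/ω_s = 9/46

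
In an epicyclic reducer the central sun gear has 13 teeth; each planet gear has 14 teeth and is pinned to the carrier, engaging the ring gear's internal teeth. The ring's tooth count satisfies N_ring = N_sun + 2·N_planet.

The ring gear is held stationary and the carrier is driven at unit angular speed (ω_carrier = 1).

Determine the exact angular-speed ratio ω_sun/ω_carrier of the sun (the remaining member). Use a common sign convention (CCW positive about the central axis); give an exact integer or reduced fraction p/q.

N_ring = 13 + 2·14 = 41
13(ω_s−ω_c) = −41(ω_r−ω_c),  ω_r=0, ω_c=1
ω_s = 1 − (41/13)(0−1) = 54/13
ω_s/ω_c = 54/13

54/13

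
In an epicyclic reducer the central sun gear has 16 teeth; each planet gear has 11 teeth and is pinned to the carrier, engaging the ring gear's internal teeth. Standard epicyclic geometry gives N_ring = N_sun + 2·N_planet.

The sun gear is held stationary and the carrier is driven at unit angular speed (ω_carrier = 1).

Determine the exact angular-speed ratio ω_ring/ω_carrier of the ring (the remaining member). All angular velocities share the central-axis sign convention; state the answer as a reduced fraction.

27/19

N_ring = 16 + 2·11 = 38
16(ω_s−ω_c) = −38(ω_r−ω_c),  ω_s=0, ω_c=1
ω_r = 1 − (16/38)(0−1) = 27/19
ω_r/ω_c = 27/19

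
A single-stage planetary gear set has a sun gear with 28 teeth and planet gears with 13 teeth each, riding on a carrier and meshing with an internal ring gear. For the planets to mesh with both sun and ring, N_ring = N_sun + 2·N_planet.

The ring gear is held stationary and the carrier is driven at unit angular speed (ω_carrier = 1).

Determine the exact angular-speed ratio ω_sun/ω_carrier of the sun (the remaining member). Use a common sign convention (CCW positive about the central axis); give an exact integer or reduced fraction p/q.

N_ring = 28 + 2·13 = 54
28(ω_s−ω_c) = −54(ω_r−ω_c),  ω_r=0, ω_c=1
ω_s = 1 − (54/28)(0−1) = 41/14
ω_s/ω_c = 41/14

41/14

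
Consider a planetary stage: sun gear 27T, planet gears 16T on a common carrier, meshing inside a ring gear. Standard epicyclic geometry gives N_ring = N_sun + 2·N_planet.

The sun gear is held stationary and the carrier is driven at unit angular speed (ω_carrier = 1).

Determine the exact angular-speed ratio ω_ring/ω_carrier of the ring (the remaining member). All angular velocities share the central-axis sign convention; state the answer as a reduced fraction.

86/59

N_ring = 27 + 2·16 = 59
27(ω_s−ω_c) = −59(ω_r−ω_c),  ω_s=0, ω_c=1
ω_r = 1 − (27/59)(0−1) = 86/59
ω_r/ω_c = 86/59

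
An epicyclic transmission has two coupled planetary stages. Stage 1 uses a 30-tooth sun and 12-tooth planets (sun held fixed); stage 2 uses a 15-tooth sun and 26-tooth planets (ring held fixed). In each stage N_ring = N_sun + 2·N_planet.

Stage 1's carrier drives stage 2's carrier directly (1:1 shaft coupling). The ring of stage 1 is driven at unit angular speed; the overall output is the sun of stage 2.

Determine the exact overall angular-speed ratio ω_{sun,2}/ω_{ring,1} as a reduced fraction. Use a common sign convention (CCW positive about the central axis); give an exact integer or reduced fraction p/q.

123/35

Stage 1: N_ring = 30 + 2·12 = 54
Stage 1: 30(ω_s−ω_c) = −54(ω_r−ω_c),  ω_s=0, ω_r=1
Stage 1: 30(0−ω_c) = −54(1−ω_c)  ⇒  84ω_c = 54  ⇒  ω_c = 9/14
  ⇒ ω_c¹/ω_r¹ = 9/14
Stage 2: N_ring = 15 + 2·26 = 67
Stage 2: 15(ω_s−ω_c) = −67(ω_r−ω_c),  ω_r=0, ω_c=1
Stage 2: ω_s = 1 − (67/15)(0−1) = 82/15
  ⇒ ω_s²/ω_c² = 82/15
Coupling ω_c² = ω_c¹ ⇒ overall = 9/14 × 82/15 = 123/35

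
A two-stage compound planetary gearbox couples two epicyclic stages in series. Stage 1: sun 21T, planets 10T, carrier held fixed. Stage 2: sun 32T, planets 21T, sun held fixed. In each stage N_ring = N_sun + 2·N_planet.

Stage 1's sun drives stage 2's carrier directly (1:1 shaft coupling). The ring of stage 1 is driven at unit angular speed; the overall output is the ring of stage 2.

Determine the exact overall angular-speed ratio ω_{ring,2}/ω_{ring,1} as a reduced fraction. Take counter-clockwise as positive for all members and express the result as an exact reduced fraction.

-2173/777

Stage 1: N_ring = 21 + 2·10 = 41
Stage 1: 21(ω_s−ω_c) = −41(ω_r−ω_c),  ω_c=0, ω_r=1
Stage 1: ω_s = 0 − (41/21)(1−0) = -41/21
  ⇒ ω_s¹/ω_r¹ = -41/21
Stage 2: N_ring = 32 + 2·21 = 74
Stage 2: 32(ω_s−ω_c) = −74(ω_r−ω_c),  ω_s=0, ω_c=1
Stage 2: ω_r = 1 − (32/74)(0−1) = 53/37
  ⇒ ω_r²/ω_c² = 53/37
Coupling ω_c² = ω_s¹ ⇒ overall = -41/21 × 53/37 = -2173/777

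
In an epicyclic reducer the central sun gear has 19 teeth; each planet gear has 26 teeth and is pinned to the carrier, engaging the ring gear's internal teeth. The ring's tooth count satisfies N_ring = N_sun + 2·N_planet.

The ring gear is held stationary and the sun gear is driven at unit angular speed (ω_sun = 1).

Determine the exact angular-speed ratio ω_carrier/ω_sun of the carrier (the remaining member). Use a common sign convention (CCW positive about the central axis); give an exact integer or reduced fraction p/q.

19/90

N_ring = 19 + 2·26 = 71
19(ω_s−ω_c) = −71(ω_r−ω_c),  ω_r=0, ω_s=1
19(1−ω_c) = −71(0−ω_c)  ⇒  90ω_c = 19  ⇒  ω_c = 19/90
ω_c/ω_s = 19/90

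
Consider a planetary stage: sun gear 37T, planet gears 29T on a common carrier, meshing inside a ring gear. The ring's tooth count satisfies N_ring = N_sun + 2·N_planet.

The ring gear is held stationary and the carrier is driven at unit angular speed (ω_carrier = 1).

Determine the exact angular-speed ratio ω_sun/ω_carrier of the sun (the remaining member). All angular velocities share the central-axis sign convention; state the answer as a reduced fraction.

132/37

N_ring = 37 + 2·29 = 95
37(ω_s−ω_c) = −95(ω_r−ω_c),  ω_r=0, ω_c=1
ω_s = 1 − (95/37)(0−1) = 132/37
ω_s/ω_c = 132/37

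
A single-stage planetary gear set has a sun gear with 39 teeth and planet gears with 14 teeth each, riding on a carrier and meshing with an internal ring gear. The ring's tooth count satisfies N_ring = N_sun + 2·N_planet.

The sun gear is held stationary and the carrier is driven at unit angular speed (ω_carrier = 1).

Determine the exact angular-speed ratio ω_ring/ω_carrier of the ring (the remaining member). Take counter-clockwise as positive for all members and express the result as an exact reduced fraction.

106/67

N_ring = 39 + 2·14 = 67
39(ω_s−ω_c) = −67(ω_r−ω_c),  ω_s=0, ω_c=1
ω_r = 1 − (39/67)(0−1) = 106/67
ω_r/ω_c = 106/67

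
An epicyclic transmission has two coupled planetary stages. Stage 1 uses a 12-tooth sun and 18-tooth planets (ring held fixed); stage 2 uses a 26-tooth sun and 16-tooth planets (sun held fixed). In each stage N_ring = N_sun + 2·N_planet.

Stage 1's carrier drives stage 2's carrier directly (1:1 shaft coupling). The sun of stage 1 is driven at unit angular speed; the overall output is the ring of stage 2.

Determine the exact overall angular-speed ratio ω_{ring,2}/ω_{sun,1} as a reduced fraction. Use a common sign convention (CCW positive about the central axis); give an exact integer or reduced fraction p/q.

42/145

Stage 1: N_ring = 12 + 2·18 = 48
Stage 1: 12(ω_s−ω_c) = −48(ω_r−ω_c),  ω_r=0, ω_s=1
Stage 1: 12(1−ω_c) = −48(0−ω_c)  ⇒  60ω_c = 12  ⇒  ω_c = 1/5
  ⇒ ω_c¹/ω_s¹ = 1/5
Stage 2: N_ring = 26 + 2·16 = 58
Stage 2: 26(ω_s−ω_c) = −58(ω_r−ω_c),  ω_s=0, ω_c=1
Stage 2: ω_r = 1 − (26/58)(0−1) = 42/29
  ⇒ ω_r²/ω_c² = 42/29
Coupling ω_c² = ω_c¹ ⇒ overall = 1/5 × 42/29 = 42/145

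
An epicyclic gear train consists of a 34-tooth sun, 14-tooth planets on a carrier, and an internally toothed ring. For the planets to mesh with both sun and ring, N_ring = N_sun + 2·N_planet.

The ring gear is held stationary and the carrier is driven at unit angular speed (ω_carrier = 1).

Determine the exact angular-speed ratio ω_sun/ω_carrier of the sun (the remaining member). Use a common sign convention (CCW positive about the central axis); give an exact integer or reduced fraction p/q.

N_ring = 34 + 2·14 = 62
34(ω_s−ω_c) = −62(ω_r−ω_c),  ω_r=0, ω_c=1
ω_s = 1 − (62/34)(0−1) = 48/17
ω_s/ω_c = 48/17

48/17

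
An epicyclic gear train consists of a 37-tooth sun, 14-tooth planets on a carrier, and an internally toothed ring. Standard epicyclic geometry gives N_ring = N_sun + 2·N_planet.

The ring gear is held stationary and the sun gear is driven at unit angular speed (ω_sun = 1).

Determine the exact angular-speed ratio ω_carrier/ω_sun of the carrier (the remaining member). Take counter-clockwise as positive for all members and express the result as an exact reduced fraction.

N_ring = 37 + 2·14 = 65
37(ω_s−ω_c) = −65(ω_r−ω_c),  ω_r=0, ω_s=1
37(1−ω_c) = −65(0−ω_c)  ⇒  102ω_c = 37  ⇒  ω_c = 37/102
ω_c/ω_s = 37/102

37/102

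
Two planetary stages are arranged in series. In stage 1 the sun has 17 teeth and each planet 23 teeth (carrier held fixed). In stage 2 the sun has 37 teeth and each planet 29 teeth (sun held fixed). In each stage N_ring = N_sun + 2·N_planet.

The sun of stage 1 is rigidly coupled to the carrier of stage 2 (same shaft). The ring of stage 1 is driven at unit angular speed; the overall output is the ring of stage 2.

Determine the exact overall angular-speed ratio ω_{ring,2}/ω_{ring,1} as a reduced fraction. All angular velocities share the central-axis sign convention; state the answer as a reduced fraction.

-8316/1615

Stage 1: N_ring = 17 + 2·23 = 63
Stage 1: 17(ω_s−ω_c) = −63(ω_r−ω_c),  ω_c=0, ω_r=1
Stage 1: ω_s = 0 − (63/17)(1−0) = -63/17
  ⇒ ω_s¹/ω_r¹ = -63/17
Stage 2: N_ring = 37 + 2·29 = 95
Stage 2: 37(ω_s−ω_c) = −95(ω_r−ω_c),  ω_s=0, ω_c=1
Stage 2: ω_r = 1 − (37/95)(0−1) = 132/95
  ⇒ ω_r²/ω_c² = 132/95
Coupling ω_c² = ω_s¹ ⇒ overall = -63/17 × 132/95 = -8316/1615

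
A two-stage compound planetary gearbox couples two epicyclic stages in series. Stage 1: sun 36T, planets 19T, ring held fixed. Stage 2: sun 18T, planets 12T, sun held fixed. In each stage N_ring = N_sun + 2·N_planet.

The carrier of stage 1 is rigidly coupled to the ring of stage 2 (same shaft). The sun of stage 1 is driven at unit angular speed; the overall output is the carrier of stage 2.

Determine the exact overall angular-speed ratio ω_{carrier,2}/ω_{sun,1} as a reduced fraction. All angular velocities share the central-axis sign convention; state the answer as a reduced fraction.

63/275

Stage 1: N_ring = 36 + 2·19 = 74
Stage 1: 36(ω_s−ω_c) = −74(ω_r−ω_c),  ω_r=0, ω_s=1
Stage 1: 36(1−ω_c) = −74(0−ω_c)  ⇒  110ω_c = 36  ⇒  ω_c = 18/55
  ⇒ ω_c¹/ω_s¹ = 18/55
Stage 2: N_ring = 18 + 2·12 = 42
Stage 2: 18(ω_s−ω_c) = −42(ω_r−ω_c),  ω_s=0, ω_r=1
Stage 2: 18(0−ω_c) = −42(1−ω_c)  ⇒  60ω_c = 42  ⇒  ω_c = 7/10
  ⇒ ω_c²/ω_r² = 7/10
Coupling ω_r² = ω_c¹ ⇒ overall = 18/55 × 7/10 = 63/275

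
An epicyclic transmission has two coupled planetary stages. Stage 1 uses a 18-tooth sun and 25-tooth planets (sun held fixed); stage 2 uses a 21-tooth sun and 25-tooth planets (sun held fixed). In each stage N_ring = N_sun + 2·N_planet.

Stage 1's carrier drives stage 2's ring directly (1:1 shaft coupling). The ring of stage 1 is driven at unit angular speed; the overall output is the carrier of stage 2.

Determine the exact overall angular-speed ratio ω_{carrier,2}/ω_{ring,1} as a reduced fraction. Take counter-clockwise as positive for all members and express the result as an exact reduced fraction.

1207/1978

Stage 1: N_ring = 18 + 2·25 = 68
Stage 1: 18(ω_s−ω_c) = −68(ω_r−ω_c),  ω_s=0, ω_r=1
Stage 1: 18(0−ω_c) = −68(1−ω_c)  ⇒  86ω_c = 68  ⇒  ω_c = 34/43
  ⇒ ω_c¹/ω_r¹ = 34/43
Stage 2: N_ring = 21 + 2·25 = 71
Stage 2: 21(ω_s−ω_c) = −71(ω_r−ω_c),  ω_s=0, ω_r=1
Stage 2: 21(0−ω_c) = −71(1−ω_c)  ⇒  92ω_c = 71  ⇒  ω_c = 71/92
  ⇒ ω_c²/ω_r² = 71/92
Coupling ω_r² = ω_c¹ ⇒ overall = 34/43 × 71/92 = 1207/1978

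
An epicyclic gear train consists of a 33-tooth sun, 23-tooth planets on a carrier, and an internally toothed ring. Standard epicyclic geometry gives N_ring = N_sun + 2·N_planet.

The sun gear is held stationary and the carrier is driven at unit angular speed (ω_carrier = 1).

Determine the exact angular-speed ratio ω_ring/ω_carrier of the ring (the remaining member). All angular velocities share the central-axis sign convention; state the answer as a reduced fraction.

N_ring = 33 + 2·23 = 79
33(ω_s−ω_c) = −79(ω_r−ω_c),  ω_s=0, ω_c=1
ω_r = 1 − (33/79)(0−1) = 112/79
ω_r/ω_c = 112/79

112/79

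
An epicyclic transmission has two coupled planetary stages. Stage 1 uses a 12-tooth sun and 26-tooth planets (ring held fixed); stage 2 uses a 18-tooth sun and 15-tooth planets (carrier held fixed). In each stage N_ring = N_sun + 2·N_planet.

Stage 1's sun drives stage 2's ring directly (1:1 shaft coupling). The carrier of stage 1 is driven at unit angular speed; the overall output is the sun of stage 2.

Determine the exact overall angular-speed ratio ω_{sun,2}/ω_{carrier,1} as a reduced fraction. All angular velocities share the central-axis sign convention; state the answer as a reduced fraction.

-152/9

Stage 1: N_ring = 12 + 2·26 = 64
Stage 1: 12(ω_s−ω_c) = −64(ω_r−ω_c),  ω_r=0, ω_c=1
Stage 1: ω_s = 1 − (64/12)(0−1) = 19/3
  ⇒ ω_s¹/ω_c¹ = 19/3
Stage 2: N_ring = 18 + 2·15 = 48
Stage 2: 18(ω_s−ω_c) = −48(ω_r−ω_c),  ω_c=0, ω_r=1
Stage 2: ω_s = 0 − (48/18)(1−0) = -8/3
  ⇒ ω_s²/ω_r² = -8/3
Coupling ω_r² = ω_s¹ ⇒ overall = 19/3 × -8/3 = -152/9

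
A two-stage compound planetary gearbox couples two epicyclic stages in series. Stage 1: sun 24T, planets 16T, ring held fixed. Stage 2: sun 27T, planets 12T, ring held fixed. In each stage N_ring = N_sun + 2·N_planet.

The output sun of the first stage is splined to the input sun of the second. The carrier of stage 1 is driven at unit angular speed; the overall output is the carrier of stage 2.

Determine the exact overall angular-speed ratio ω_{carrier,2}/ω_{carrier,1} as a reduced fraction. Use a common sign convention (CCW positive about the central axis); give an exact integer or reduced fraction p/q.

Stage 1: N_ring = 24 + 2·16 = 56
Stage 1: 24(ω_s−ω_c) = −56(ω_r−ω_c),  ω_r=0, ω_c=1
Stage 1: ω_s = 1 − (56/24)(0−1) = 10/3
  ⇒ ω_s¹/ω_c¹ = 10/3
Stage 2: N_ring = 27 + 2·12 = 51
Stage 2: 27(ω_s−ω_c) = −51(ω_r−ω_c),  ω_r=0, ω_s=1
Stage 2: 27(1−ω_c) = −51(0−ω_c)  ⇒  78ω_c = 27  ⇒  ω_c = 9/26
  ⇒ ω_c²/ω_s² = 9/26
Coupling ω_s² = ω_s¹ ⇒ overall = 10/3 × 9/26 = 15/13

15/13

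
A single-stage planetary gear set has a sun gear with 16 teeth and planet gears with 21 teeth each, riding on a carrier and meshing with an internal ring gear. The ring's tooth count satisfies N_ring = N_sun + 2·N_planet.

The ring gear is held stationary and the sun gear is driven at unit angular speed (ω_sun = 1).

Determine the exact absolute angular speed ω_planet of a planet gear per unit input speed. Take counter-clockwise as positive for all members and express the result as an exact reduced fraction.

N_ring = 16 + 2·21 = 58
16(ω_s−ω_c) = −58(ω_r−ω_c),  ω_r=0, ω_s=1
16(1−ω_c) = −58(0−ω_c)  ⇒  74ω_c = 16  ⇒  ω_c = 8/37
sun–planet: 16·(1−8/37) = −21·(ω_p−ω_c)  ⇒  ω_p−ω_c = −(16/21)·(29/37) = -464/777
ω_p = 8/37 − 464/777 = -8/21

-8/21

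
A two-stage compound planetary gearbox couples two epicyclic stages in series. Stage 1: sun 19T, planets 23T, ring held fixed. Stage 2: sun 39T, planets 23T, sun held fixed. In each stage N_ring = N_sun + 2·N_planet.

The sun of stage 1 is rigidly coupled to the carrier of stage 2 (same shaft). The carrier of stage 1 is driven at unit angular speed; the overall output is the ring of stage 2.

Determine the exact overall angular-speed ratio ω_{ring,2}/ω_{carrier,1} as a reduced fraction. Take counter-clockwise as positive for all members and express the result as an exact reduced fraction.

Stage 1: N_ring = 19 + 2·23 = 65
Stage 1: 19(ω_s−ω_c) = −65(ω_r−ω_c),  ω_r=0, ω_c=1
Stage 1: ω_s = 1 − (65/19)(0−1) = 84/19
  ⇒ ω_s¹/ω_c¹ = 84/19
Stage 2: N_ring = 39 + 2·23 = 85
Stage 2: 39(ω_s−ω_c) = −85(ω_r−ω_c),  ω_s=0, ω_c=1
Stage 2: ω_r = 1 − (39/85)(0−1) = 124/85
  ⇒ ω_r²/ω_c² = 124/85
Coupling ω_c² = ω_s¹ ⇒ overall = 84/19 × 124/85 = 10416/1615

10416/1615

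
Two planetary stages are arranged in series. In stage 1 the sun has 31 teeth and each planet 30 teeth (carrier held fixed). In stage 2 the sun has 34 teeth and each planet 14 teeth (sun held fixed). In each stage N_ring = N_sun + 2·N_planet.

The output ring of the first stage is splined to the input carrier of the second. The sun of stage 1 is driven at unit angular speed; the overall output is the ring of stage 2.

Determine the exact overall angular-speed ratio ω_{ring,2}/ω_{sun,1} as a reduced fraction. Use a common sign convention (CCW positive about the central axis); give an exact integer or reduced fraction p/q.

-48/91

Stage 1: N_ring = 31 + 2·30 = 91
Stage 1: 31(ω_s−ω_c) = −91(ω_r−ω_c),  ω_c=0, ω_s=1
Stage 1: ω_r = 0 − (31/91)(1−0) = -31/91
  ⇒ ω_r¹/ω_s¹ = -31/91
Stage 2: N_ring = 34 + 2·14 = 62
Stage 2: 34(ω_s−ω_c) = −62(ω_r−ω_c),  ω_s=0, ω_c=1
Stage 2: ω_r = 1 − (34/62)(0−1) = 48/31
  ⇒ ω_r²/ω_c² = 48/31
Coupling ω_c² = ω_r¹ ⇒ overall = -31/91 × 48/31 = -48/91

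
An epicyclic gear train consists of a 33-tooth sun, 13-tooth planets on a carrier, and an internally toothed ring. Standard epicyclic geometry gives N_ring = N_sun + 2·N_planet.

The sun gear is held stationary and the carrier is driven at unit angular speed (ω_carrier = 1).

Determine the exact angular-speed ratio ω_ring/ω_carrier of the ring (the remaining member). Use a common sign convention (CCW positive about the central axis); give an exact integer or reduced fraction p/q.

N_ring = 33 + 2·13 = 59
33(ω_s−ω_c) = −59(ω_r−ω_c),  ω_s=0, ω_c=1
ω_r = 1 − (33/59)(0−1) = 92/59
ω_r/ω_c = 92/59

92/59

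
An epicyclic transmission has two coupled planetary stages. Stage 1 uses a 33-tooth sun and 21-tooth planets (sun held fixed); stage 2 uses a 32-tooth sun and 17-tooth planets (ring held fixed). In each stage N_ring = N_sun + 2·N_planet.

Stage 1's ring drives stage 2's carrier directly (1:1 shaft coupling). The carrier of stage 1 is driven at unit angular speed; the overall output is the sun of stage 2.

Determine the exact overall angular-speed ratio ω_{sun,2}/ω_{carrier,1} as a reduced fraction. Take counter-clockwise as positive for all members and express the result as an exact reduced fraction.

441/100

Stage 1: N_ring = 33 + 2·21 = 75
Stage 1: 33(ω_s−ω_c) = −75(ω_r−ω_c),  ω_s=0, ω_c=1
Stage 1: ω_r = 1 − (33/75)(0−1) = 36/25
  ⇒ ω_r¹/ω_c¹ = 36/25
Stage 2: N_ring = 32 + 2·17 = 66
Stage 2: 32(ω_s−ω_c) = −66(ω_r−ω_c),  ω_r=0, ω_c=1
Stage 2: ω_s = 1 − (66/32)(0−1) = 49/16
  ⇒ ω_s²/ω_c² = 49/16
Coupling ω_c² = ω_r¹ ⇒ overall = 36/25 × 49/16 = 441/100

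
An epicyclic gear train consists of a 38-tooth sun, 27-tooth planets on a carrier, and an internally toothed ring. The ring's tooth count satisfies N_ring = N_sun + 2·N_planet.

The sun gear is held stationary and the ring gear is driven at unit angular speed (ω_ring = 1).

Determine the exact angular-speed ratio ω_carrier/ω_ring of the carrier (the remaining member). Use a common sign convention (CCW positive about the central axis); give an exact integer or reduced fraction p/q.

46/65

N_ring = 38 + 2·27 = 92
38(ω_s−ω_c) = −92(ω_r−ω_c),  ω_s=0, ω_r=1
38(0−ω_c) = −92(1−ω_c)  ⇒  130ω_c = 92  ⇒  ω_c = 46/65
ω_c/ω_r = 46/65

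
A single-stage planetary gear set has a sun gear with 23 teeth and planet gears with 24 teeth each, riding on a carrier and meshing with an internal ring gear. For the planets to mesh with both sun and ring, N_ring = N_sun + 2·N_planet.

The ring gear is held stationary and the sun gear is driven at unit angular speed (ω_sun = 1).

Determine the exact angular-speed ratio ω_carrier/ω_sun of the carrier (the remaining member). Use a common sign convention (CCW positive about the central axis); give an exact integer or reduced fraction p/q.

N_ring = 23 + 2·24 = 71
23(ω_s−ω_c) = −71(ω_r−ω_c),  ω_r=0, ω_s=1
23(1−ω_c) = −71(0−ω_c)  ⇒  94ω_c = 23  ⇒  ω_c = 23/94
ω_c/ω_s = 23/94

23/94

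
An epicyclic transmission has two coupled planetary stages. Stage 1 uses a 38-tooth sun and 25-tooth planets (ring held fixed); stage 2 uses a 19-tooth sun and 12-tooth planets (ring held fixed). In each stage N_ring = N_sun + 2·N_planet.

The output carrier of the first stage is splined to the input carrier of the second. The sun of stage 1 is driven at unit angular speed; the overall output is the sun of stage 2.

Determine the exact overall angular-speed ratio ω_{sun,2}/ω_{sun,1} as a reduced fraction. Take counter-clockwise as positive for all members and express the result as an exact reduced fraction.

62/63

Stage 1: N_ring = 38 + 2·25 = 88
Stage 1: 38(ω_s−ω_c) = −88(ω_r−ω_c),  ω_r=0, ω_s=1
Stage 1: 38(1−ω_c) = −88(0−ω_c)  ⇒  126ω_c = 38  ⇒  ω_c = 19/63
  ⇒ ω_c¹/ω_s¹ = 19/63
Stage 2: N_ring = 19 + 2·12 = 43
Stage 2: 19(ω_s−ω_c) = −43(ω_r−ω_c),  ω_r=0, ω_c=1
Stage 2: ω_s = 1 − (43/19)(0−1) = 62/19
  ⇒ ω_s²/ω_c² = 62/19
Coupling ω_c² = ω_c¹ ⇒ overall = 19/63 × 62/19 = 62/63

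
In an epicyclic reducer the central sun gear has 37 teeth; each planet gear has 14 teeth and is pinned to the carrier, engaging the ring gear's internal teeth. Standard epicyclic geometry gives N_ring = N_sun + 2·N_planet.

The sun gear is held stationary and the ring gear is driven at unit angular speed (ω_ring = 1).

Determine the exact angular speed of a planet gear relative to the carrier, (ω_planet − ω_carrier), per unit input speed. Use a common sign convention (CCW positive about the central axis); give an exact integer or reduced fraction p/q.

2405/1428

N_ring = 37 + 2·14 = 65
37(ω_s−ω_c) = −65(ω_r−ω_c),  ω_s=0, ω_r=1
37(0−ω_c) = −65(1−ω_c)  ⇒  102ω_c = 65  ⇒  ω_c = 65/102
sun–planet: 37·(0−65/102) = −14·(ω_p−ω_c)  ⇒  ω_p−ω_c = −(37/14)·(-65/102) = 2405/1428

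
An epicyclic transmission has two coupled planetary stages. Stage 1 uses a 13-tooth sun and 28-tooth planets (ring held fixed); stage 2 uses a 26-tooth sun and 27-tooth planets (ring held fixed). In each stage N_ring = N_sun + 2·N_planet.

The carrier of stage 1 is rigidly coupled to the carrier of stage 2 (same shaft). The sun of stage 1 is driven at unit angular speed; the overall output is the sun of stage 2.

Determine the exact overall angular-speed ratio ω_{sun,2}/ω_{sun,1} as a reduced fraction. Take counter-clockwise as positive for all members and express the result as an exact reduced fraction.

53/82

Stage 1: N_ring = 13 + 2·28 = 69
Stage 1: 13(ω_s−ω_c) = −69(ω_r−ω_c),  ω_r=0, ω_s=1
Stage 1: 13(1−ω_c) = −69(0−ω_c)  ⇒  82ω_c = 13  ⇒  ω_c = 13/82
  ⇒ ω_c¹/ω_s¹ = 13/82
Stage 2: N_ring = 26 + 2·27 = 80
Stage 2: 26(ω_s−ω_c) = −80(ω_r−ω_c),  ω_r=0, ω_c=1
Stage 2: ω_s = 1 − (80/26)(0−1) = 53/13
  ⇒ ω_s²/ω_c² = 53/13
Coupling ω_c² = ω_c¹ ⇒ overall = 13/82 × 53/13 = 53/82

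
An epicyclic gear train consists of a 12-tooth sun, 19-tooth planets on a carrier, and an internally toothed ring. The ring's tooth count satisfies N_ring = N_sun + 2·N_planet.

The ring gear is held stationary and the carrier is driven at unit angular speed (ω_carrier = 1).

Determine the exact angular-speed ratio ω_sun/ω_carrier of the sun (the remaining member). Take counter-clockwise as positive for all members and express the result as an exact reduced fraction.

31/6

N_ring = 12 + 2·19 = 50
12(ω_s−ω_c) = −50(ω_r−ω_c),  ω_r=0, ω_c=1
ω_s = 1 − (50/12)(0−1) = 31/6
ω_s/ω_c = 31/6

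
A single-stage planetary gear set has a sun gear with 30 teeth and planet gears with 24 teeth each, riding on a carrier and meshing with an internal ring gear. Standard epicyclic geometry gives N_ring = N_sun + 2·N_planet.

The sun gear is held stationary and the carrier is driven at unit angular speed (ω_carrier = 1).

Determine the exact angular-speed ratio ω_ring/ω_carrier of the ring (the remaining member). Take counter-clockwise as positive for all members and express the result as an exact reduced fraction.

N_ring = 30 + 2·24 = 78
30(ω_s−ω_c) = −78(ω_r−ω_c),  ω_s=0, ω_c=1
ω_r = 1 − (30/78)(0−1) = 18/13
ω_r/ω_c = 18/13

18/13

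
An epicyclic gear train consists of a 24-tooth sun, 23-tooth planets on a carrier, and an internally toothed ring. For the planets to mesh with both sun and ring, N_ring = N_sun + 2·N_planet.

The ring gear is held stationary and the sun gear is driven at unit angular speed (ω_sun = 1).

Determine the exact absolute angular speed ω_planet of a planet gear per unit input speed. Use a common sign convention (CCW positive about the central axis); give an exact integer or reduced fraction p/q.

N_ring = 24 + 2·23 = 70
24(ω_s−ω_c) = −70(ω_r−ω_c),  ω_r=0, ω_s=1
24(1−ω_c) = −70(0−ω_c)  ⇒  94ω_c = 24  ⇒  ω_c = 12/47
sun–planet: 24·(1−12/47) = −23·(ω_p−ω_c)  ⇒  ω_p−ω_c = −(24/23)·(35/47) = -840/1081
ω_p = 12/47 − 840/1081 = -12/23

-12/23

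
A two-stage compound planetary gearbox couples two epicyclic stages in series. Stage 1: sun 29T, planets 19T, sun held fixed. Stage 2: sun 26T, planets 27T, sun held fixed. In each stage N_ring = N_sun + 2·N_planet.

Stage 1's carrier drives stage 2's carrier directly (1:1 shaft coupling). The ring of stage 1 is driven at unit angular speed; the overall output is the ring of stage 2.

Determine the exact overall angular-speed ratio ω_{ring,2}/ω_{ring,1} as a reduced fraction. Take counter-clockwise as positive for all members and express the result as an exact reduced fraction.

3551/3840

Stage 1: N_ring = 29 + 2·19 = 67
Stage 1: 29(ω_s−ω_c) = −67(ω_r−ω_c),  ω_s=0, ω_r=1
Stage 1: 29(0−ω_c) = −67(1−ω_c)  ⇒  96ω_c = 67  ⇒  ω_c = 67/96
  ⇒ ω_c¹/ω_r¹ = 67/96
Stage 2: N_ring = 26 + 2·27 = 80
Stage 2: 26(ω_s−ω_c) = −80(ω_r−ω_c),  ω_s=0, ω_c=1
Stage 2: ω_r = 1 − (26/80)(0−1) = 53/40
  ⇒ ω_r²/ω_c² = 53/40
Coupling ω_c² = ω_c¹ ⇒ overall = 67/96 × 53/40 = 3551/3840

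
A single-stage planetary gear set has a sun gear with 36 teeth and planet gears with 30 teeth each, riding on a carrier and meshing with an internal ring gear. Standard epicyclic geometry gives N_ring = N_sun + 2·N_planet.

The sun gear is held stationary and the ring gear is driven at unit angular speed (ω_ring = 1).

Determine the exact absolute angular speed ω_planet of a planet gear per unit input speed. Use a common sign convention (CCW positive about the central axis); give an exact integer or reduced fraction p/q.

8/5

N_ring = 36 + 2·30 = 96
36(ω_s−ω_c) = −96(ω_r−ω_c),  ω_s=0, ω_r=1
36(0−ω_c) = −96(1−ω_c)  ⇒  132ω_c = 96  ⇒  ω_c = 8/11
sun–planet: 36·(0−8/11) = −30·(ω_p−ω_c)  ⇒  ω_p−ω_c = −(36/30)·(-8/11) = 48/55
ω_p = 8/11 + 48/55 = 8/5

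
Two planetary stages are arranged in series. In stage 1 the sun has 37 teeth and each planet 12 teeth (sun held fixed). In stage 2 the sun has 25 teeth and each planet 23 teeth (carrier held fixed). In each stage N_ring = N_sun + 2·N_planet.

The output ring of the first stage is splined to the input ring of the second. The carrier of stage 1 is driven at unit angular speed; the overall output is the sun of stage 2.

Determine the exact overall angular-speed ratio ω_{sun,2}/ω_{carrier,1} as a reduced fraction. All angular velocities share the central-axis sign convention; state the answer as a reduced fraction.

-6958/1525

Stage 1: N_ring = 37 + 2·12 = 61
Stage 1: 37(ω_s−ω_c) = −61(ω_r−ω_c),  ω_s=0, ω_c=1
Stage 1: ω_r = 1 − (37/61)(0−1) = 98/61
  ⇒ ω_r¹/ω_c¹ = 98/61
Stage 2: N_ring = 25 + 2·23 = 71
Stage 2: 25(ω_s−ω_c) = −71(ω_r−ω_c),  ω_c=0, ω_r=1
Stage 2: ω_s = 0 − (71/25)(1−0) = -71/25
  ⇒ ω_s²/ω_r² = -71/25
Coupling ω_r² = ω_r¹ ⇒ overall = 98/61 × -71/25 = -6958/1525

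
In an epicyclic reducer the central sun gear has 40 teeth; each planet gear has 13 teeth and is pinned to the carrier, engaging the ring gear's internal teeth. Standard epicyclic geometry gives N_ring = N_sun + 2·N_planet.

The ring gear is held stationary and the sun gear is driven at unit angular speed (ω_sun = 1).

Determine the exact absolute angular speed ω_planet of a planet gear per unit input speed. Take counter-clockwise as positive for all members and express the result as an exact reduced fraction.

N_ring = 40 + 2·13 = 66
40(ω_s−ω_c) = −66(ω_r−ω_c),  ω_r=0, ω_s=1
40(1−ω_c) = −66(0−ω_c)  ⇒  106ω_c = 40  ⇒  ω_c = 20/53
sun–planet: 40·(1−20/53) = −13·(ω_p−ω_c)  ⇒  ω_p−ω_c = −(40/13)·(33/53) = -1320/689
ω_p = 20/53 − 1320/689 = -20/13

-20/13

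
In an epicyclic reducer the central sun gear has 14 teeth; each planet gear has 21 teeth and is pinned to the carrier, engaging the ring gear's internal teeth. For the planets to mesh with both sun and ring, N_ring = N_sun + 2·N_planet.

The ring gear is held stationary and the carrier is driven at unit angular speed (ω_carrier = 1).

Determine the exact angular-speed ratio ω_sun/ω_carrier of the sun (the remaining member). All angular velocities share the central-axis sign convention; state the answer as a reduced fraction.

5

N_ring = 14 + 2·21 = 56
14(ω_s−ω_c) = −56(ω_r−ω_c),  ω_r=0, ω_c=1
ω_s = 1 − (56/14)(0−1) = 5
ω_s/ω_c = 5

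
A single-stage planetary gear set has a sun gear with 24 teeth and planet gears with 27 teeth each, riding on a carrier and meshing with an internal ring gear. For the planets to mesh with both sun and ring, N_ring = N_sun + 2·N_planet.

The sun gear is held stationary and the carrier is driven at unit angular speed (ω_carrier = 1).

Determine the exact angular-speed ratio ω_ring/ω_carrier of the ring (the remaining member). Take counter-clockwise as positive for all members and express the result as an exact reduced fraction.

17/13

N_ring = 24 + 2·27 = 78
24(ω_s−ω_c) = −78(ω_r−ω_c),  ω_s=0, ω_c=1
ω_r = 1 − (24/78)(0−1) = 17/13
ω_r/ω_c = 17/13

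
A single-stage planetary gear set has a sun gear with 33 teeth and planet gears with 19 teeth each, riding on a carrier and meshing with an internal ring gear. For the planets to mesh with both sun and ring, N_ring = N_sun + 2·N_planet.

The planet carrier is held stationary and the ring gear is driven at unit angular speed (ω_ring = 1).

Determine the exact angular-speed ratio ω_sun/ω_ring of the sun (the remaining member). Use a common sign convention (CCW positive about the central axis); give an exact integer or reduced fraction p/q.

-71/33

N_ring = 33 + 2·19 = 71
33(ω_s−ω_c) = −71(ω_r−ω_c),  ω_c=0, ω_r=1
ω_s = 0 − (71/33)(1−0) = -71/33
ω_s/ω_r = -71/33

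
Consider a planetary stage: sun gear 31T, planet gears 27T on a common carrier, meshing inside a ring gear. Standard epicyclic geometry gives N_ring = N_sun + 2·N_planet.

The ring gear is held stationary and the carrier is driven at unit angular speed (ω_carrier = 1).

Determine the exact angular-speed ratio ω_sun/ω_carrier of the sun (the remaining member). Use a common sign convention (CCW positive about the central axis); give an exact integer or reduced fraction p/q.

N_ring = 31 + 2·27 = 85
31(ω_s−ω_c) = −85(ω_r−ω_c),  ω_r=0, ω_c=1
ω_s = 1 − (85/31)(0−1) = 116/31
ω_s/ω_c = 116/31

116/31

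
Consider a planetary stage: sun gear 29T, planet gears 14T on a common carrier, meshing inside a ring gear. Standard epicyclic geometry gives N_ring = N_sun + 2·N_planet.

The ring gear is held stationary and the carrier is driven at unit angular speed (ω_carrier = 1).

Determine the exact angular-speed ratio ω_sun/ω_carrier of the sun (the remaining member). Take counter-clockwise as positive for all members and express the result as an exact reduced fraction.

86/29

N_ring = 29 + 2·14 = 57
29(ω_s−ω_c) = −57(ω_r−ω_c),  ω_r=0, ω_c=1
ω_s = 1 − (57/29)(0−1) = 86/29
ω_s/ω_c = 86/29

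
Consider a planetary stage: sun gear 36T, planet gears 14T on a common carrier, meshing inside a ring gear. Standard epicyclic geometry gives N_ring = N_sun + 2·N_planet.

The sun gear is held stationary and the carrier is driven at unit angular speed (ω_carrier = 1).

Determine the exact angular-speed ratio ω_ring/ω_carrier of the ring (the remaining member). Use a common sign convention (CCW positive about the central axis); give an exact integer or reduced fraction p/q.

N_ring = 36 + 2·14 = 64
36(ω_s−ω_c) = −64(ω_r−ω_c),  ω_s=0, ω_c=1
ω_r = 1 − (36/64)(0−1) = 25/16
ω_r/ω_c = 25/16

25/16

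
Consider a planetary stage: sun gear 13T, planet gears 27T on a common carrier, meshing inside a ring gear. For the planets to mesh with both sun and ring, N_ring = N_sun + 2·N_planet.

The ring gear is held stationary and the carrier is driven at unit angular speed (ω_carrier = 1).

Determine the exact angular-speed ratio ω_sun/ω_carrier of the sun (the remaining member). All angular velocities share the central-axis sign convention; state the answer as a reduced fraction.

80/13

N_ring = 13 + 2·27 = 67
13(ω_s−ω_c) = −67(ω_r−ω_c),  ω_r=0, ω_c=1
ω_s = 1 − (67/13)(0−1) = 80/13
ω_s/ω_c = 80/13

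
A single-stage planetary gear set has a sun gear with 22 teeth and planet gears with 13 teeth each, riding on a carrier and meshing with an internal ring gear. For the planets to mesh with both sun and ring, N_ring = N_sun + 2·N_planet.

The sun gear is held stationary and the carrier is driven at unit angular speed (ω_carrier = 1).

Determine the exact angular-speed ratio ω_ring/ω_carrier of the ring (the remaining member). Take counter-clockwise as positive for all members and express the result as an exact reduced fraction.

35/24

N_ring = 22 + 2·13 = 48
22(ω_s−ω_c) = −48(ω_r−ω_c),  ω_s=0, ω_c=1
ω_r = 1 − (22/48)(0−1) = 35/24
ω_r/ω_c = 35/24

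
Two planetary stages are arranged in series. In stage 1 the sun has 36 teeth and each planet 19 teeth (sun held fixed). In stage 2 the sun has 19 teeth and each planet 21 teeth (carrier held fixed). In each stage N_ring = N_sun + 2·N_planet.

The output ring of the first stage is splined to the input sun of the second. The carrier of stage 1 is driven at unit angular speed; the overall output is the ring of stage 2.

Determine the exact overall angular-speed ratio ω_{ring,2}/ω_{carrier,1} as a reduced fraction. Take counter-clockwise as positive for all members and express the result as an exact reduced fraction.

Stage 1: N_ring = 36 + 2·19 = 74
Stage 1: 36(ω_s−ω_c) = −74(ω_r−ω_c),  ω_s=0, ω_c=1
Stage 1: ω_r = 1 − (36/74)(0−1) = 55/37
  ⇒ ω_r¹/ω_c¹ = 55/37
Stage 2: N_ring = 19 + 2·21 = 61
Stage 2: 19(ω_s−ω_c) = −61(ω_r−ω_c),  ω_c=0, ω_s=1
Stage 2: ω_r = 0 − (19/61)(1−0) = -19/61
  ⇒ ω_r²/ω_s² = -19/61
Coupling ω_s² = ω_r¹ ⇒ overall = 55/37 × -19/61 = -1045/2257

-1045/2257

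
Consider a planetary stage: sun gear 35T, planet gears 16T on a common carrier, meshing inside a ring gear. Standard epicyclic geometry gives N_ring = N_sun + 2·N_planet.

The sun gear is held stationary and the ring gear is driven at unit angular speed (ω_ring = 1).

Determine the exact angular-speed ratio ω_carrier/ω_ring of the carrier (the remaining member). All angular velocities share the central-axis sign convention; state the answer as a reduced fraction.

N_ring = 35 + 2·16 = 67
35(ω_s−ω_c) = −67(ω_r−ω_c),  ω_s=0, ω_r=1
35(0−ω_c) = −67(1−ω_c)  ⇒  102ω_c = 67  ⇒  ω_c = 67/102
ω_c/ω_r = 67/102

67/102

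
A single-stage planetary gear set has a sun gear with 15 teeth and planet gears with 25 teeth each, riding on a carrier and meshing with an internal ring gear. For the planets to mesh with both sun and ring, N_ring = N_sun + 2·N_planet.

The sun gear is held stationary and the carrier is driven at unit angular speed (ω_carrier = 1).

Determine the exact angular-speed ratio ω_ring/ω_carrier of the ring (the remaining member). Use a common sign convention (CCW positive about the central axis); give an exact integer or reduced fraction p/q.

16/13

N_ring = 15 + 2·25 = 65
15(ω_s−ω_c) = −65(ω_r−ω_c),  ω_s=0, ω_c=1
ω_r = 1 − (15/65)(0−1) = 16/13
ω_r/ω_c = 16/13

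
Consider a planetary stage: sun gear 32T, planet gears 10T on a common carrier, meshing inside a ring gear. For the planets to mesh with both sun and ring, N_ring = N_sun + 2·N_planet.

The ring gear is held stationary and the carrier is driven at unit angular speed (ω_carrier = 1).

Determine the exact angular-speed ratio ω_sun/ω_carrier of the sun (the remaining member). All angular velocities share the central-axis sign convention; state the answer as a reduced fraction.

N_ring = 32 + 2·10 = 52
32(ω_s−ω_c) = −52(ω_r−ω_c),  ω_r=0, ω_c=1
ω_s = 1 − (52/32)(0−1) = 21/8
ω_s/ω_c = 21/8

21/8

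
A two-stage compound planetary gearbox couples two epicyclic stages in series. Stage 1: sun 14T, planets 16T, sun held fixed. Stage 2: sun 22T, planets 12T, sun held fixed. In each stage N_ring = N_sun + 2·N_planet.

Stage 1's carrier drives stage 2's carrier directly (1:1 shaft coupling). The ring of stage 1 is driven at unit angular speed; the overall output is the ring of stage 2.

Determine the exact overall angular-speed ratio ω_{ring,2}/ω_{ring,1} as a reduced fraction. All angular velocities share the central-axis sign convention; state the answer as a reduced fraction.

17/15

Stage 1: N_ring = 14 + 2·16 = 46
Stage 1: 14(ω_s−ω_c) = −46(ω_r−ω_c),  ω_s=0, ω_r=1
Stage 1: 14(0−ω_c) = −46(1−ω_c)  ⇒  60ω_c = 46  ⇒  ω_c = 23/30
  ⇒ ω_c¹/ω_r¹ = 23/30
Stage 2: N_ring = 22 + 2·12 = 46
Stage 2: 22(ω_s−ω_c) = −46(ω_r−ω_c),  ω_s=0, ω_c=1
Stage 2: ω_r = 1 − (22/46)(0−1) = 34/23
  ⇒ ω_r²/ω_c² = 34/23
Coupling ω_c² = ω_c¹ ⇒ overall = 23/30 × 34/23 = 17/15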